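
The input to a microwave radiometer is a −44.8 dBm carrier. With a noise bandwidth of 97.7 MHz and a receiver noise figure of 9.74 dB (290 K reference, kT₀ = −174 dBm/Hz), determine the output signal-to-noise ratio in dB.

39.6 dB

Noise floor: N = −174 + 10 log₁₀(B) + NF
10 log₁₀(9.77×10⁷) = 79.9 dB
N = −174 + 79.9 + 9.74 = −84.36 dBm
SNR = P_sig − N = −44.8 − (−84.36) = 39.56 dB → 39.6 dB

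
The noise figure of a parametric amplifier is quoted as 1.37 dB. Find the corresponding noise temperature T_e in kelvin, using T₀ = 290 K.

F = 10^(1.37/10) = 1.37088
T_e = (F − 1)·T₀ = (1.37088 − 1) × 290 = 108 K

108 K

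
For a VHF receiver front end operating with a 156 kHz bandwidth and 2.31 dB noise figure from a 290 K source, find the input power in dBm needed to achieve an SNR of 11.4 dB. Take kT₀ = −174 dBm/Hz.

−108.4 dBm

Sensitivity = −174 + 10 log₁₀(B) + NF + SNR_min
= −174 + 51.93 + 2.31 + 11.4
= −108.36 dBm → −108.4 dBm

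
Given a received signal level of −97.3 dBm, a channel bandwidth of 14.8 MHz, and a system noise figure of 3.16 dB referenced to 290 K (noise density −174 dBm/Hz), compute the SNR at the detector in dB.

Noise floor: N = −174 + 10 log₁₀(B) + NF
10 log₁₀(1.48×10⁷) = 71.7 dB
N = −174 + 71.7 + 3.16 = −99.14 dBm
SNR = P_sig − N = −97.3 − (−99.14) = 1.84 dB → 1.8 dB

1.8 dB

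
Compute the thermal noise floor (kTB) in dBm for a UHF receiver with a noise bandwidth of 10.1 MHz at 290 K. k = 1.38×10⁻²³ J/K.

−103.9 dBm

P_n = kTB = 1.38×10⁻²³ × 290 × 1.01×10⁷ = 4.04×10⁻¹⁴ W
In dBm: 10 log₁₀(4.04×10⁻¹⁴ / 10⁻³) = −103.9 dBm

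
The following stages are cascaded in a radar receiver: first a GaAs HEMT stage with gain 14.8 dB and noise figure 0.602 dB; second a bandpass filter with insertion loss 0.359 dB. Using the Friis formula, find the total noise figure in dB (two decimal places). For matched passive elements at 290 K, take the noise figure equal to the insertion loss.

0.61 dB

Convert to linear (a loss of L dB is a gain of −L dB): F_i = 10^(NF_i/10), G_i = 10^(G_i,dB/10)
  Stage 1: F_1 = 10^(0.602/10) = 1.149, G_1 = 10^(14.8/10) = 30.20
  Stage 2: F_2 = 10^(0.359/10) = 1.086, G_2 = 10^(−0.359/10) = 0.9207
Friis cascade:
  F = 1.149 + (1.086 − 1)/30.20 = 1.152
NF = 10 log₁₀(1.152) = 0.61 dB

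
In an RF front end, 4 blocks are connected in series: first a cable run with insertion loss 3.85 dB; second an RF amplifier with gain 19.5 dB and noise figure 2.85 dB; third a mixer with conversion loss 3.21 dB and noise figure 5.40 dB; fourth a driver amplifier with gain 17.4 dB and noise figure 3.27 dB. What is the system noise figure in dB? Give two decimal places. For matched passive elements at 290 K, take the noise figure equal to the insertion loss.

6.82 dB

Convert to linear (a loss of L dB is a gain of −L dB): F_i = 10^(NF_i/10), G_i = 10^(G_i,dB/10)
  Stage 1: F_1 = 10^(3.85/10) = 2.427, G_1 = 10^(−3.85/10) = 0.4121
  Stage 2: F_2 = 10^(2.85/10) = 1.928, G_2 = 10^(19.5/10) = 89.13
  Stage 3: F_3 = 10^(5.40/10) = 3.467, G_3 = 10^(−3.21/10) = 0.4775
  Stage 4: F_4 = 10^(3.27/10) = 2.123, G_4 = 10^(17.4/10) = 54.95
Friis cascade:
  F = 2.427 + (1.928 − 1)/0.4121 + (3.467 − 1)/36.73 + (2.123 − 1)/17.54 = 4.809
NF = 10 log₁₀(4.809) = 6.82 dB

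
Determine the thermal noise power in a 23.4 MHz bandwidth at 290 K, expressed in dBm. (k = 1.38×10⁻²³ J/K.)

P_n = kTB = 1.38×10⁻²³ × 290 × 2.34×10⁷ = 9.36×10⁻¹⁴ W
In dBm: 10 log₁₀(9.36×10⁻¹⁴ / 10⁻³) = −100.3 dBm

−100.3 dBm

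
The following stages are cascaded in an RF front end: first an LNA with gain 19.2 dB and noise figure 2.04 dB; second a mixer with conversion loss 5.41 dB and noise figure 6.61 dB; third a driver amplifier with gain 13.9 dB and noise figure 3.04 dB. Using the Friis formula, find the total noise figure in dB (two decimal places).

Convert to linear (a loss of L dB is a gain of −L dB): F_i = 10^(NF_i/10), G_i = 10^(G_i,dB/10)
  Stage 1: F_1 = 10^(2.04/10) = 1.600, G_1 = 10^(19.2/10) = 83.18
  Stage 2: F_2 = 10^(6.61/10) = 4.581, G_2 = 10^(−5.41/10) = 0.2877
  Stage 3: F_3 = 10^(3.04/10) = 2.014, G_3 = 10^(13.9/10) = 24.55
Friis cascade:
  F = 1.600 + (4.581 − 1)/83.18 + (2.014 − 1)/23.93 = 1.685
NF = 10 log₁₀(1.685) = 2.27 dB

2.27 dB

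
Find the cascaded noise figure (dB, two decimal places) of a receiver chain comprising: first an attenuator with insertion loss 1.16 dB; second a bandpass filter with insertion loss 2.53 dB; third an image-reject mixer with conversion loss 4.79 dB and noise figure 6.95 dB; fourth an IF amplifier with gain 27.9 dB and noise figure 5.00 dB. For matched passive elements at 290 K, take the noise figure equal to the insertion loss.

Convert to linear (a loss of L dB is a gain of −L dB): F_i = 10^(NF_i/10), G_i = 10^(G_i,dB/10)
  Stage 1: F_1 = 10^(1.16/10) = 1.306, G_1 = 10^(−1.16/10) = 0.7656
  Stage 2: F_2 = 10^(2.53/10) = 1.791, G_2 = 10^(−2.53/10) = 0.5585
  Stage 3: F_3 = 10^(6.95/10) = 4.955, G_3 = 10^(−4.79/10) = 0.3319
  Stage 4: F_4 = 10^(5.00/10) = 3.162, G_4 = 10^(27.9/10) = 616.6
Friis cascade:
  F = 1.306 + (1.791 − 1)/0.7656 + (4.955 − 1)/0.4276 + (3.162 − 1)/0.1419 = 26.83
NF = 10 log₁₀(26.83) = 14.29 dB

14.29 dB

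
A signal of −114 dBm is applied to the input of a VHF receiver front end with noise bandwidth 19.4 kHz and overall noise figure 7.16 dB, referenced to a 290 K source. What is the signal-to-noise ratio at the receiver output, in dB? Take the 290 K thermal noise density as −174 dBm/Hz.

Noise floor: N = −174 + 10 log₁₀(B) + NF
10 log₁₀(1.94×10⁴) = 42.88 dB
N = −174 + 42.88 + 7.16 = −123.96 dBm
SNR = P_sig − N = −114 − (−123.96) = 9.96 dB → 10.0 dB

10.0 dB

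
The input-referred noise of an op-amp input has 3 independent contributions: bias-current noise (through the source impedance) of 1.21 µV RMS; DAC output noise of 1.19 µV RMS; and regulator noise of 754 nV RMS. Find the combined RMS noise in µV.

Uncorrelated sources add in power (mean-square): V_tot = √(ΣV_i²)
V_tot = √[(1.21×10⁻⁶)² + (1.19×10⁻⁶)² + (7.54×10⁻⁷)²] = 1.86×10⁻⁶ V = 1.86 µV

1.86 µV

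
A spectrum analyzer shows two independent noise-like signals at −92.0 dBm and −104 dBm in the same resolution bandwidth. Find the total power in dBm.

Convert to linear, add, convert back:
P₁ = 6.31×10⁻¹³ W, P₂ = 3.98×10⁻¹⁴ W
P_tot = 6.71×10⁻¹³ W → 10 log₁₀(P_tot / 10⁻³) = −91.7 dBm

−91.7 dBm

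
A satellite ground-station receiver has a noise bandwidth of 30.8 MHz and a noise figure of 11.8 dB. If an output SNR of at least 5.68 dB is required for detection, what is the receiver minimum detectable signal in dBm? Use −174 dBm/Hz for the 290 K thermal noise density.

−81.6 dBm

Sensitivity = −174 + 10 log₁₀(B) + NF + SNR_min
= −174 + 74.89 + 11.8 + 5.68
= −81.63 dBm → −81.6 dBm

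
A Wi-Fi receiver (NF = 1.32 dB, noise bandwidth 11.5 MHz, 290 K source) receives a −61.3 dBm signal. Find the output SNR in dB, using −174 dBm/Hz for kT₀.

Noise floor: N = −174 + 10 log₁₀(B) + NF
10 log₁₀(1.15×10⁷) = 70.61 dB
N = −174 + 70.61 + 1.32 = −102.07 dBm
SNR = P_sig − N = −61.3 − (−102.07) = 40.77 dB → 40.8 dB

40.8 dB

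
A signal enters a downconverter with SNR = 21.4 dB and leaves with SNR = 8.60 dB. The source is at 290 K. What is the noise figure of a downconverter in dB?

12.80 dB

NF (dB) = SNR_in(dB) − SNR_out(dB) when the source is at T₀
NF = 21.4 − 8.60 = 12.80 dB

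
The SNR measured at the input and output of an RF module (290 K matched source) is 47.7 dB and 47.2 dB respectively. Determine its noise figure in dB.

NF (dB) = SNR_in(dB) − SNR_out(dB) when the source is at T₀
NF = 47.7 − 47.2 = 0.5 dB

0.5 dB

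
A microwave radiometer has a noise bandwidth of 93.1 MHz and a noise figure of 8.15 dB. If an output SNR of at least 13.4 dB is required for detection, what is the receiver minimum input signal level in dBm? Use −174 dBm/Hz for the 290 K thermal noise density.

−72.8 dBm

Sensitivity = −174 + 10 log₁₀(B) + NF + SNR_min
= −174 + 79.69 + 8.15 + 13.4
= −72.76 dBm → −72.8 dBm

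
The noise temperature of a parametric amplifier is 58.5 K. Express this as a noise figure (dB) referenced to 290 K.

0.798 dB

F = 1 + T_e/T₀ = 1 + 58.5/290 = 1.20172
NF = 10 log₁₀(1.20172) = 0.798 dB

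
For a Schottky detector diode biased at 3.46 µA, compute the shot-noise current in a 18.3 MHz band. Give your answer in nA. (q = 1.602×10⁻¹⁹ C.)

I_n = √(2qI·B)
2qI·B = 2 × 1.602×10⁻¹⁹ × 3.46×10⁻⁶ × 1.83×10⁷ = 2.03×10⁻¹⁷ A²
I_n = √(2.03×10⁻¹⁷) = 4.50×10⁻⁹ A = 4.50 nA

4.50 nA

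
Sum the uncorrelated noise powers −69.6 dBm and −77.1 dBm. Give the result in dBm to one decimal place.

Convert to linear, add, convert back:
P₁ = 1.10×10⁻¹⁰ W, P₂ = 1.95×10⁻¹¹ W
P_tot = 1.29×10⁻¹⁰ W → 10 log₁₀(P_tot / 10⁻³) = −68.9 dBm

−68.9 dBm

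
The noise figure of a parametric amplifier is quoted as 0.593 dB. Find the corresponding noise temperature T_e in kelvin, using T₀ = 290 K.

F = 10^(0.593/10) = 1.1463
T_e = (F − 1)·T₀ = (1.1463 − 1) × 290 = 42.4 K

42.4 K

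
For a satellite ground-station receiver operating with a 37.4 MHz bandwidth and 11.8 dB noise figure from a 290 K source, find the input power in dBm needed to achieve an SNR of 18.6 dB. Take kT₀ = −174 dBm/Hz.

−67.9 dBm

Sensitivity = −174 + 10 log₁₀(B) + NF + SNR_min
= −174 + 75.73 + 11.8 + 18.6
= −67.87 dBm → −67.9 dBm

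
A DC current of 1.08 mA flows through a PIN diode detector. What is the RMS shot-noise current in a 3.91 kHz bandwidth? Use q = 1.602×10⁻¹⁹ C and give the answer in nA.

1.16 nA

I_n = √(2qI·B)
2qI·B = 2 × 1.602×10⁻¹⁹ × 1.08×10⁻³ × 3.91×10³ = 1.35×10⁻¹⁸ A²
I_n = √(1.35×10⁻¹⁸) = 1.16×10⁻⁹ A = 1.16 nA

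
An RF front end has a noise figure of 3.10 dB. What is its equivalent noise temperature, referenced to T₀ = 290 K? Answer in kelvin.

F = 10^(3.10/10) = 2.04174
T_e = (F − 1)·T₀ = (2.04174 − 1) × 290 = 302 K

302 K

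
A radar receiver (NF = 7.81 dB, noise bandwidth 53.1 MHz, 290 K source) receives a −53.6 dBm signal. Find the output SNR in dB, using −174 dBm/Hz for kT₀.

35.3 dB

Noise floor: N = −174 + 10 log₁₀(B) + NF
10 log₁₀(5.31×10⁷) = 77.25 dB
N = −174 + 77.25 + 7.81 = −88.94 dBm
SNR = P_sig − N = −53.6 − (−88.94) = 35.34 dB → 35.3 dB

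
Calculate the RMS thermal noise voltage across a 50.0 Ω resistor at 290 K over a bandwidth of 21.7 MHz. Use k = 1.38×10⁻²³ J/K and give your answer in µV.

4.17 µV

V_n = √(4kTRB)
4kTRB = 4 × 1.38×10⁻²³ × 290 × 5.00×10¹ × 2.17×10⁷ = 1.74×10⁻¹¹ V²
V_n = √(1.74×10⁻¹¹) = 4.17×10⁻⁶ V = 4.17 µV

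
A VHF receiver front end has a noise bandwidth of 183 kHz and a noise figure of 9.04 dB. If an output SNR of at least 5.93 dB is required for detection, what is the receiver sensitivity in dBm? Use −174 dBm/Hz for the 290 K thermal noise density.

Sensitivity = −174 + 10 log₁₀(B) + NF + SNR_min
= −174 + 52.62 + 9.04 + 5.93
= −106.41 dBm → −106.4 dBm

−106.4 dBm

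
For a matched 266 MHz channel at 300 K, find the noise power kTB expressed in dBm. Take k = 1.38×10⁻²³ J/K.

−89.6 dBm

P_n = kTB = 1.38×10⁻²³ × 300 × 2.66×10⁸ = 1.10×10⁻¹² W
In dBm: 10 log₁₀(1.10×10⁻¹² / 10⁻³) = −89.6 dBm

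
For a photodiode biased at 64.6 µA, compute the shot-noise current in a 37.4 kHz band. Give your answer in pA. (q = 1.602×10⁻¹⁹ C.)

880 pA

I_n = √(2qI·B)
2qI·B = 2 × 1.602×10⁻¹⁹ × 6.46×10⁻⁵ × 3.74×10⁴ = 7.74×10⁻¹⁹ A²
I_n = √(7.74×10⁻¹⁹) = 8.80×10⁻¹⁰ A = 880 pA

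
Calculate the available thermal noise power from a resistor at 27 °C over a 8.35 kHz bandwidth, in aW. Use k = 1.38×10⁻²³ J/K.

34.6 aW

T = 27 °C + 273.15 = 300.15 K
P_n = kTB = 1.38×10⁻²³ × 300.15 × 8.35×10³ = 3.46×10⁻¹⁷ W = 34.6 aW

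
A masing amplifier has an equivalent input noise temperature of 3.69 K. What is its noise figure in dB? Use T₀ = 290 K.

F = 1 + T_e/T₀ = 1 + 3.69/290 = 1.01272
NF = 10 log₁₀(1.01272) = 0.055 dB

0.055 dB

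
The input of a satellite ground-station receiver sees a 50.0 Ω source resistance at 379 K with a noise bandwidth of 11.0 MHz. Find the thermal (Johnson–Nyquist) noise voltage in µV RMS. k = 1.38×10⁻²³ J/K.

3.39 µV

V_n = √(4kTRB)
4kTRB = 4 × 1.38×10⁻²³ × 379 × 5.00×10¹ × 1.10×10⁷ = 1.15×10⁻¹¹ V²
V_n = √(1.15×10⁻¹¹) = 3.39×10⁻⁶ V = 3.39 µV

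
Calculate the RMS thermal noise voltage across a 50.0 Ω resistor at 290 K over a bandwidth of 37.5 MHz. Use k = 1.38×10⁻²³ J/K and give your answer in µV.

5.48 µV

V_n = √(4kTRB)
4kTRB = 4 × 1.38×10⁻²³ × 290 × 5.00×10¹ × 3.75×10⁷ = 3.00×10⁻¹¹ V²
V_n = √(3.00×10⁻¹¹) = 5.48×10⁻⁶ V = 5.48 µV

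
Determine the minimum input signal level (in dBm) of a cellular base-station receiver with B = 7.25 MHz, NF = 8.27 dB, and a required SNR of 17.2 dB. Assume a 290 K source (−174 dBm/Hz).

Sensitivity = −174 + 10 log₁₀(B) + NF + SNR_min
= −174 + 68.6 + 8.27 + 17.2
= −79.93 dBm → −79.9 dBm

−79.9 dBm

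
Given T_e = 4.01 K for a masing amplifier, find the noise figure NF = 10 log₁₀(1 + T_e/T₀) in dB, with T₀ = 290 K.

F = 1 + T_e/T₀ = 1 + 4.01/290 = 1.01383
NF = 10 log₁₀(1.01383) = 0.060 dB

0.060 dB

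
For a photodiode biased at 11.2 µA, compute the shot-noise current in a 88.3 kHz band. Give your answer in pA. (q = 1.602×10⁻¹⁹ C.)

I_n = √(2qI·B)
2qI·B = 2 × 1.602×10⁻¹⁹ × 1.12×10⁻⁵ × 8.83×10⁴ = 3.17×10⁻¹⁹ A²
I_n = √(3.17×10⁻¹⁹) = 5.63×10⁻¹⁰ A = 563 pA

563 pA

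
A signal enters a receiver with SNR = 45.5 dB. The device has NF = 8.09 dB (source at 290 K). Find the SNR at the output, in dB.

37.41 dB

By definition F = SNR_in/SNR_out, so in dB: SNR_out = SNR_in − NF
SNR_out = 45.5 − 8.09 = 37.41 dB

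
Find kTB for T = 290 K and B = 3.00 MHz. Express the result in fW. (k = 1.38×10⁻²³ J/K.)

P_n = kTB = 1.38×10⁻²³ × 290 × 3.00×10⁶ = 1.20×10⁻¹⁴ W = 12.0 fW

12.0 fW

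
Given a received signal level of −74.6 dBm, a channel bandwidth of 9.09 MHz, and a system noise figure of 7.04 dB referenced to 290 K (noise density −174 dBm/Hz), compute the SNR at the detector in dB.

Noise floor: N = −174 + 10 log₁₀(B) + NF
10 log₁₀(9.09×10⁶) = 69.59 dB
N = −174 + 69.59 + 7.04 = −97.37 dBm
SNR = P_sig − N = −74.6 − (−97.37) = 22.77 dB → 22.8 dB

22.8 dB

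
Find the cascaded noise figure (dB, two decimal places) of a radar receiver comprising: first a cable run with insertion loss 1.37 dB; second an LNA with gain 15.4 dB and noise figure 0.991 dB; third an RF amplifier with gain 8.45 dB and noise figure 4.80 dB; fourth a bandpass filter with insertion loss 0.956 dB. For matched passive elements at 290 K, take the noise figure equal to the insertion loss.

Convert to linear (a loss of L dB is a gain of −L dB): F_i = 10^(NF_i/10), G_i = 10^(G_i,dB/10)
  Stage 1: F_1 = 10^(1.37/10) = 1.371, G_1 = 10^(−1.37/10) = 0.7295
  Stage 2: F_2 = 10^(0.991/10) = 1.256, G_2 = 10^(15.4/10) = 34.67
  Stage 3: F_3 = 10^(4.80/10) = 3.020, G_3 = 10^(8.45/10) = 6.998
  Stage 4: F_4 = 10^(0.956/10) = 1.246, G_4 = 10^(−0.956/10) = 0.8024
Friis cascade:
  F = 1.371 + (1.256 − 1)/0.7295 + (3.020 − 1)/25.29 + (1.246 − 1)/177.0 = 1.804
NF = 10 log₁₀(1.804) = 2.56 dB

2.56 dB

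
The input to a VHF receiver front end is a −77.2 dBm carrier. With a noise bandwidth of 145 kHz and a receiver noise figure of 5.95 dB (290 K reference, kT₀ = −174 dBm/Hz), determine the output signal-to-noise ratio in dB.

39.2 dB

Noise floor: N = −174 + 10 log₁₀(B) + NF
10 log₁₀(1.45×10⁵) = 51.61 dB
N = −174 + 51.61 + 5.95 = −116.44 dBm
SNR = P_sig − N = −77.2 − (−116.44) = 39.24 dB → 39.2 dB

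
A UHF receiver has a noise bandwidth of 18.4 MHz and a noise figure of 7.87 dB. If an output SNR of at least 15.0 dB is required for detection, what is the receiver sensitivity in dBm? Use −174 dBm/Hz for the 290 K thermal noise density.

Sensitivity = −174 + 10 log₁₀(B) + NF + SNR_min
= −174 + 72.65 + 7.87 + 15.0
= −78.48 dBm → −78.5 dBm

−78.5 dBm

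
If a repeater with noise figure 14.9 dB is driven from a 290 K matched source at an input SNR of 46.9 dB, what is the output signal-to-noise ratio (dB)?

By definition F = SNR_in/SNR_out, so in dB: SNR_out = SNR_in − NF
SNR_out = 46.9 − 14.9 = 32.0 dB

32.0 dB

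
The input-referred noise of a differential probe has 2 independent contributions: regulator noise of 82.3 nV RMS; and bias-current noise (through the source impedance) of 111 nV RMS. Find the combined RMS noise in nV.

138 nV

Uncorrelated sources add in power (mean-square): V_tot = √(ΣV_i²)
V_tot = √[(8.23×10⁻⁸)² + (1.11×10⁻⁷)²] = 1.38×10⁻⁷ V = 138 nV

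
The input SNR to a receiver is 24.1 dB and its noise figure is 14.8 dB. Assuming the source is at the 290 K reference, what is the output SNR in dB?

9.3 dB

By definition F = SNR_in/SNR_out, so in dB: SNR_out = SNR_in − NF
SNR_out = 24.1 − 14.8 = 9.3 dB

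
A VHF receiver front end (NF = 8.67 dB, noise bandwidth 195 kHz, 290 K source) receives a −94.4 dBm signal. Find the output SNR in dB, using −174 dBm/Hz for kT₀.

18.0 dB

Noise floor: N = −174 + 10 log₁₀(B) + NF
10 log₁₀(1.95×10⁵) = 52.9 dB
N = −174 + 52.9 + 8.67 = −112.43 dBm
SNR = P_sig − N = −94.4 − (−112.43) = 18.03 dB → 18.0 dB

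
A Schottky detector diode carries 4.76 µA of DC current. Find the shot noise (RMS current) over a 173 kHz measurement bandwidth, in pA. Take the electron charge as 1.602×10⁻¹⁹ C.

514 pA

I_n = √(2qI·B)
2qI·B = 2 × 1.602×10⁻¹⁹ × 4.76×10⁻⁶ × 1.73×10⁵ = 2.64×10⁻¹⁹ A²
I_n = √(2.64×10⁻¹⁹) = 5.14×10⁻¹⁰ A = 514 pA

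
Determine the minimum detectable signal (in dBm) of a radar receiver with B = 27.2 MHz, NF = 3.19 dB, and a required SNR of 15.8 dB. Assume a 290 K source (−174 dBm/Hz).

Sensitivity = −174 + 10 log₁₀(B) + NF + SNR_min
= −174 + 74.35 + 3.19 + 15.8
= −80.66 dBm → −80.7 dBm

−80.7 dBm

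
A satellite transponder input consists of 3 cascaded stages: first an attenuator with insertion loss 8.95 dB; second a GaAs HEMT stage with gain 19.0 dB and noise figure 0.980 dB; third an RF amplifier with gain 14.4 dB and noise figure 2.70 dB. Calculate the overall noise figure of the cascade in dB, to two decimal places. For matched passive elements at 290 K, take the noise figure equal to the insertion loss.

Convert to linear (a loss of L dB is a gain of −L dB): F_i = 10^(NF_i/10), G_i = 10^(G_i,dB/10)
  Stage 1: F_1 = 10^(8.95/10) = 7.852, G_1 = 10^(−8.95/10) = 0.1274
  Stage 2: F_2 = 10^(0.980/10) = 1.253, G_2 = 10^(19.0/10) = 79.43
  Stage 3: F_3 = 10^(2.70/10) = 1.862, G_3 = 10^(14.4/10) = 27.54
Friis cascade:
  F = 7.852 + (1.253 − 1)/0.1274 + (1.862 − 1)/10.12 = 9.925
NF = 10 log₁₀(9.925) = 9.97 dB

9.97 dB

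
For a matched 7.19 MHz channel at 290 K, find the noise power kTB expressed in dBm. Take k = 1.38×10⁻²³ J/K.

−105.4 dBm

P_n = kTB = 1.38×10⁻²³ × 290 × 7.19×10⁶ = 2.88×10⁻¹⁴ W
In dBm: 10 log₁₀(2.88×10⁻¹⁴ / 10⁻³) = −105.4 dBm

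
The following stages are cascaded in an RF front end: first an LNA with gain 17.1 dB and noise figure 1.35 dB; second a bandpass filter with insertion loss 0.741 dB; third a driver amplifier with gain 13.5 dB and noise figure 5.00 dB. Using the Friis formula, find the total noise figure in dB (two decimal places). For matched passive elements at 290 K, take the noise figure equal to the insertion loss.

Convert to linear (a loss of L dB is a gain of −L dB): F_i = 10^(NF_i/10), G_i = 10^(G_i,dB/10)
  Stage 1: F_1 = 10^(1.35/10) = 1.365, G_1 = 10^(17.1/10) = 51.29
  Stage 2: F_2 = 10^(0.741/10) = 1.186, G_2 = 10^(−0.741/10) = 0.8431
  Stage 3: F_3 = 10^(5.00/10) = 3.162, G_3 = 10^(13.5/10) = 22.39
Friis cascade:
  F = 1.365 + (1.186 − 1)/51.29 + (3.162 − 1)/43.24 = 1.418
NF = 10 log₁₀(1.418) = 1.52 dB

1.52 dB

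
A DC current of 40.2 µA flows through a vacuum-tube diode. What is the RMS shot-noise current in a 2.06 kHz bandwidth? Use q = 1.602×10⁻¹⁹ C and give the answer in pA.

I_n = √(2qI·B)
2qI·B = 2 × 1.602×10⁻¹⁹ × 4.02×10⁻⁵ × 2.06×10³ = 2.65×10⁻²⁰ A²
I_n = √(2.65×10⁻²⁰) = 1.63×10⁻¹⁰ A = 163 pA

163 pA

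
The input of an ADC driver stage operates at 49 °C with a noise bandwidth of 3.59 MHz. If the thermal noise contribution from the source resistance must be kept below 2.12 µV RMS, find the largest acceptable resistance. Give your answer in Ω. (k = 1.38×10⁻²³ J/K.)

70.4 Ω

T = 49 °C + 273.15 = 322.15 K
Johnson–Nyquist: V_n = √(4kTRB) ⇒ R = V_n² / (4kTB)
4kTB = 4 × 1.38×10⁻²³ × 322.15 × 3.59×10⁶ = 6.38×10⁻¹⁴
R = (2.12×10⁻⁶)² / 6.38×10⁻¹⁴ = 7.04×10¹ Ω = 70.4 Ω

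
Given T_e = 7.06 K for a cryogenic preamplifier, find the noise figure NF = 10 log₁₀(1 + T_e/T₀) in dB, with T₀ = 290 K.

0.104 dB

F = 1 + T_e/T₀ = 1 + 7.06/290 = 1.02434
NF = 10 log₁₀(1.02434) = 0.104 dB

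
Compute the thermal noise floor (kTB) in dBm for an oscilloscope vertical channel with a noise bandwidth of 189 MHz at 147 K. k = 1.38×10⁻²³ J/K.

P_n = kTB = 1.38×10⁻²³ × 147 × 1.89×10⁸ = 3.83×10⁻¹³ W
In dBm: 10 log₁₀(3.83×10⁻¹³ / 10⁻³) = −94.2 dBm

−94.2 dBm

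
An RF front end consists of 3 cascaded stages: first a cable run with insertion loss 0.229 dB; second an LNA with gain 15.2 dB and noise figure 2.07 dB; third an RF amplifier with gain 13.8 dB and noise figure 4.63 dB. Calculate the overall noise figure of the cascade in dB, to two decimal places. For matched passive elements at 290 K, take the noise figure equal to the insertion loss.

2.45 dB

Convert to linear (a loss of L dB is a gain of −L dB): F_i = 10^(NF_i/10), G_i = 10^(G_i,dB/10)
  Stage 1: F_1 = 10^(0.229/10) = 1.054, G_1 = 10^(−0.229/10) = 0.9486
  Stage 2: F_2 = 10^(2.07/10) = 1.611, G_2 = 10^(15.2/10) = 33.11
  Stage 3: F_3 = 10^(4.63/10) = 2.904, G_3 = 10^(13.8/10) = 23.99
Friis cascade:
  F = 1.054 + (1.611 − 1)/0.9486 + (2.904 − 1)/31.41 = 1.758
NF = 10 log₁₀(1.758) = 2.45 dB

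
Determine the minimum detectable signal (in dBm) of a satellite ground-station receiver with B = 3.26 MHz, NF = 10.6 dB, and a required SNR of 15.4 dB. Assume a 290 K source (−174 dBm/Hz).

Sensitivity = −174 + 10 log₁₀(B) + NF + SNR_min
= −174 + 65.13 + 10.6 + 15.4
= −82.87 dBm → −82.9 dBm

−82.9 dBm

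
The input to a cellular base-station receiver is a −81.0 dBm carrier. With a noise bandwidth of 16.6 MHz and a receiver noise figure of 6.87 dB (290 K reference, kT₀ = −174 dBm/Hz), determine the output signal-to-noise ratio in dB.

13.9 dB

Noise floor: N = −174 + 10 log₁₀(B) + NF
10 log₁₀(1.66×10⁷) = 72.2 dB
N = −174 + 72.2 + 6.87 = −94.93 dBm
SNR = P_sig − N = −81.0 − (−94.93) = 13.93 dB → 13.9 dB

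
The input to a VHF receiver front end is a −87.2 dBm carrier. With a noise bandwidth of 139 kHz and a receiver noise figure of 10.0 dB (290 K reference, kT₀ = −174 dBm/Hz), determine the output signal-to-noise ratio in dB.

Noise floor: N = −174 + 10 log₁₀(B) + NF
10 log₁₀(1.39×10⁵) = 51.43 dB
N = −174 + 51.43 + 10.0 = −112.57 dBm
SNR = P_sig − N = −87.2 − (−112.57) = 25.37 dB → 25.4 dB

25.4 dB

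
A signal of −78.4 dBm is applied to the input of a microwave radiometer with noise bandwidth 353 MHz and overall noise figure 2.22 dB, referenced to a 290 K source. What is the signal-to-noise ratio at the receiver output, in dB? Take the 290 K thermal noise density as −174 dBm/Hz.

Noise floor: N = −174 + 10 log₁₀(B) + NF
10 log₁₀(3.53×10⁸) = 85.48 dB
N = −174 + 85.48 + 2.22 = −86.30 dBm
SNR = P_sig − N = −78.4 − (−86.30) = 7.90 dB → 7.9 dB

7.9 dB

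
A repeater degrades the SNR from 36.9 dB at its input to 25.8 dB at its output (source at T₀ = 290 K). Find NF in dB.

11.1 dB

NF (dB) = SNR_in(dB) − SNR_out(dB) when the source is at T₀
NF = 36.9 − 25.8 = 11.1 dB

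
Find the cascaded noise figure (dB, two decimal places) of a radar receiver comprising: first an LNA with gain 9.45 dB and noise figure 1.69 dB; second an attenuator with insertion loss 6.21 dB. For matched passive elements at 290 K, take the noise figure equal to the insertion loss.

2.64 dB

Convert to linear (a loss of L dB is a gain of −L dB): F_i = 10^(NF_i/10), G_i = 10^(G_i,dB/10)
  Stage 1: F_1 = 10^(1.69/10) = 1.476, G_1 = 10^(9.45/10) = 8.810
  Stage 2: F_2 = 10^(6.21/10) = 4.178, G_2 = 10^(−6.21/10) = 0.2393
Friis cascade:
  F = 1.476 + (4.178 − 1)/8.810 = 1.836
NF = 10 log₁₀(1.836) = 2.64 dB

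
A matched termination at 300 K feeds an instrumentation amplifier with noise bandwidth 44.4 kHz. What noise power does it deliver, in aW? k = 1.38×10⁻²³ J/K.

P_n = kTB = 1.38×10⁻²³ × 300 × 4.44×10⁴ = 1.84×10⁻¹⁶ W = 184 aW

184 aW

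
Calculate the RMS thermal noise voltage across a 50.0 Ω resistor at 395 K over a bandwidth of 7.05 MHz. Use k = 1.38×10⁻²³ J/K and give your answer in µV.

V_n = √(4kTRB)
4kTRB = 4 × 1.38×10⁻²³ × 395 × 5.00×10¹ × 7.05×10⁶ = 7.69×10⁻¹² V²
V_n = √(7.69×10⁻¹²) = 2.77×10⁻⁶ V = 2.77 µV

2.77 µV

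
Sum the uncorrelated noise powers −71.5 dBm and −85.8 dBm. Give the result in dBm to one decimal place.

−71.3 dBm

Convert to linear, add, convert back:
P₁ = 7.08×10⁻¹¹ W, P₂ = 2.63×10⁻¹² W
P_tot = 7.34×10⁻¹¹ W → 10 log₁₀(P_tot / 10⁻³) = −71.3 dBm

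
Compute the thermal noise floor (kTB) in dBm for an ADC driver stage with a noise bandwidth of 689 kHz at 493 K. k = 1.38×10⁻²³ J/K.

−113.3 dBm

P_n = kTB = 1.38×10⁻²³ × 493 × 6.89×10⁵ = 4.69×10⁻¹⁵ W
In dBm: 10 log₁₀(4.69×10⁻¹⁵ / 10⁻³) = −113.3 dBm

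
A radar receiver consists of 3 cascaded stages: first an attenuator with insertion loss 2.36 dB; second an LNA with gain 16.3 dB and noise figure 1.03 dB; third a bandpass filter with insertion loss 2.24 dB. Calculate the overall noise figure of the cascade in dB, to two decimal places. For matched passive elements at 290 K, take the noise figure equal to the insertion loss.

3.44 dB

Convert to linear (a loss of L dB is a gain of −L dB): F_i = 10^(NF_i/10), G_i = 10^(G_i,dB/10)
  Stage 1: F_1 = 10^(2.36/10) = 1.722, G_1 = 10^(−2.36/10) = 0.5808
  Stage 2: F_2 = 10^(1.03/10) = 1.268, G_2 = 10^(16.3/10) = 42.66
  Stage 3: F_3 = 10^(2.24/10) = 1.675, G_3 = 10^(−2.24/10) = 0.5970
Friis cascade:
  F = 1.722 + (1.268 − 1)/0.5808 + (1.675 − 1)/24.77 = 2.210
NF = 10 log₁₀(2.210) = 3.44 dB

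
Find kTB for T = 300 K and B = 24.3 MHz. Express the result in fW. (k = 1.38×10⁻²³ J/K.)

101 fW

P_n = kTB = 1.38×10⁻²³ × 300 × 2.43×10⁷ = 1.01×10⁻¹³ W = 101 fW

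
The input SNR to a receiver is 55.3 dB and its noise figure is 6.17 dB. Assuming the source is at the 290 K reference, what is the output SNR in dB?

49.13 dB

By definition F = SNR_in/SNR_out, so in dB: SNR_out = SNR_in − NF
SNR_out = 55.3 − 6.17 = 49.13 dB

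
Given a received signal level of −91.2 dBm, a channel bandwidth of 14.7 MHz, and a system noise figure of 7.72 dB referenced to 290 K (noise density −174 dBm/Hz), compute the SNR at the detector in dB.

Noise floor: N = −174 + 10 log₁₀(B) + NF
10 log₁₀(1.47×10⁷) = 71.67 dB
N = −174 + 71.67 + 7.72 = −94.61 dBm
SNR = P_sig − N = −91.2 − (−94.61) = 3.41 dB → 3.4 dB

3.4 dB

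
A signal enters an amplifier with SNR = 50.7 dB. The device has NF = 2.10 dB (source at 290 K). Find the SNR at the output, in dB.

48.60 dB

By definition F = SNR_in/SNR_out, so in dB: SNR_out = SNR_in − NF
SNR_out = 50.7 − 2.10 = 48.60 dB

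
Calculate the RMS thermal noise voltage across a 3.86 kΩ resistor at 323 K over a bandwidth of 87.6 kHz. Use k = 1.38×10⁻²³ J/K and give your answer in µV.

2.46 µV

V_n = √(4kTRB)
4kTRB = 4 × 1.38×10⁻²³ × 323 × 3.86×10³ × 8.76×10⁴ = 6.03×10⁻¹² V²
V_n = √(6.03×10⁻¹²) = 2.46×10⁻⁶ V = 2.46 µV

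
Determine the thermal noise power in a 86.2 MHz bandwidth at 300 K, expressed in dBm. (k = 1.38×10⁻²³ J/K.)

P_n = kTB = 1.38×10⁻²³ × 300 × 8.62×10⁷ = 3.57×10⁻¹³ W
In dBm: 10 log₁₀(3.57×10⁻¹³ / 10⁻³) = −94.5 dBm

−94.5 dBm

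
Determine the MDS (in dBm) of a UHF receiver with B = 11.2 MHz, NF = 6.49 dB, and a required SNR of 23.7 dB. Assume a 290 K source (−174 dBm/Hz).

−73.3 dBm

Sensitivity = −174 + 10 log₁₀(B) + NF + SNR_min
= −174 + 70.49 + 6.49 + 23.7
= −73.32 dBm → −73.3 dBm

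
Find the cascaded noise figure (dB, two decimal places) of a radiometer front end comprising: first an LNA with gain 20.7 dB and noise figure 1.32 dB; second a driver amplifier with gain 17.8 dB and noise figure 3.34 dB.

1.35 dB

Convert to linear (a loss of L dB is a gain of −L dB): F_i = 10^(NF_i/10), G_i = 10^(G_i,dB/10)
  Stage 1: F_1 = 10^(1.32/10) = 1.355, G_1 = 10^(20.7/10) = 117.5
  Stage 2: F_2 = 10^(3.34/10) = 2.158, G_2 = 10^(17.8/10) = 60.26
Friis cascade:
  F = 1.355 + (2.158 − 1)/117.5 = 1.365
NF = 10 log₁₀(1.365) = 1.35 dB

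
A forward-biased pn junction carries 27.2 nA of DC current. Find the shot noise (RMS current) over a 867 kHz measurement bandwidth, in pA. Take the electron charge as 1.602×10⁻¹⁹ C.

I_n = √(2qI·B)
2qI·B = 2 × 1.602×10⁻¹⁹ × 2.72×10⁻⁸ × 8.67×10⁵ = 7.56×10⁻²¹ A²
I_n = √(7.56×10⁻²¹) = 8.69×10⁻¹¹ A = 86.9 pA

86.9 pA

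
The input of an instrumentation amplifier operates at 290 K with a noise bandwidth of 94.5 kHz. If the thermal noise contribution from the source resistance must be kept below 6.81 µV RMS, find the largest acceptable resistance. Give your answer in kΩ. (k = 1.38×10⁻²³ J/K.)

30.7 kΩ

Johnson–Nyquist: V_n = √(4kTRB) ⇒ R = V_n² / (4kTB)
4kTB = 4 × 1.38×10⁻²³ × 290 × 9.45×10⁴ = 1.51×10⁻¹⁵
R = (6.81×10⁻⁶)² / 1.51×10⁻¹⁵ = 3.07×10⁴ Ω = 30.7 kΩ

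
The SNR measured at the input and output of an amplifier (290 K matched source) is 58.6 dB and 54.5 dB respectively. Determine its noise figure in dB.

4.1 dB

NF (dB) = SNR_in(dB) − SNR_out(dB) when the source is at T₀
NF = 58.6 − 54.5 = 4.1 dB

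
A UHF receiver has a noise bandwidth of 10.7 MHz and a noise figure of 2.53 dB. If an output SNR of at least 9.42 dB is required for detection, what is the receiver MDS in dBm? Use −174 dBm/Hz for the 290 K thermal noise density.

Sensitivity = −174 + 10 log₁₀(B) + NF + SNR_min
= −174 + 70.29 + 2.53 + 9.42
= −91.76 dBm → −91.8 dBm

−91.8 dBm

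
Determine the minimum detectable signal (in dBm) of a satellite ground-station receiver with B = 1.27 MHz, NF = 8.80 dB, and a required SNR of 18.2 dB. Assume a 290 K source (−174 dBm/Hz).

Sensitivity = −174 + 10 log₁₀(B) + NF + SNR_min
= −174 + 61.04 + 8.80 + 18.2
= −85.96 dBm → −86.0 dBm

−86.0 dBm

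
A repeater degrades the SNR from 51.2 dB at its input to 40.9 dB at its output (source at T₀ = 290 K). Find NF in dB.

10.3 dB

NF (dB) = SNR_in(dB) − SNR_out(dB) when the source is at T₀
NF = 51.2 − 40.9 = 10.3 dB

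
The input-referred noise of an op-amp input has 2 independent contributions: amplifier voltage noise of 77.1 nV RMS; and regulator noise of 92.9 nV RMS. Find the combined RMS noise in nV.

121 nV

Uncorrelated sources add in power (mean-square): V_tot = √(ΣV_i²)
V_tot = √[(7.71×10⁻⁸)² + (9.29×10⁻⁸)²] = 1.21×10⁻⁷ V = 121 nV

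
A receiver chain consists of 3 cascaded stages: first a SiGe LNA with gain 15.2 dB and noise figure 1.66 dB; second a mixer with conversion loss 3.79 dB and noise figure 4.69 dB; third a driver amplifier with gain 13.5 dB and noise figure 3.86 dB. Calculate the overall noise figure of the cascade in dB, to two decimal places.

Convert to linear (a loss of L dB is a gain of −L dB): F_i = 10^(NF_i/10), G_i = 10^(G_i,dB/10)
  Stage 1: F_1 = 10^(1.66/10) = 1.466, G_1 = 10^(15.2/10) = 33.11
  Stage 2: F_2 = 10^(4.69/10) = 2.944, G_2 = 10^(−3.79/10) = 0.4178
  Stage 3: F_3 = 10^(3.86/10) = 2.432, G_3 = 10^(13.5/10) = 22.39
Friis cascade:
  F = 1.466 + (2.944 − 1)/33.11 + (2.432 − 1)/13.84 = 1.628
NF = 10 log₁₀(1.628) = 2.12 dB

2.12 dB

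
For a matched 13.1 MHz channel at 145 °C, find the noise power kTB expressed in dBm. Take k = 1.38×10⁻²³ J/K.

−101.2 dBm

T = 145 °C + 273.15 = 418.15 K
P_n = kTB = 1.38×10⁻²³ × 418.15 × 1.31×10⁷ = 7.56×10⁻¹⁴ W
In dBm: 10 log₁₀(7.56×10⁻¹⁴ / 10⁻³) = −101.2 dBm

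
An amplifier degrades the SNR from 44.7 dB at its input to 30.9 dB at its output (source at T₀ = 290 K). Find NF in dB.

13.8 dB

NF (dB) = SNR_in(dB) − SNR_out(dB) when the source is at T₀
NF = 44.7 − 30.9 = 13.8 dB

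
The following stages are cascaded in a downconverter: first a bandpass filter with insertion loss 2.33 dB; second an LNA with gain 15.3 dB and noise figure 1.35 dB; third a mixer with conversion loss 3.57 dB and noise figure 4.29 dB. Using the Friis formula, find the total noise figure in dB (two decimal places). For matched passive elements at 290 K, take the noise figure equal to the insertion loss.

3.84 dB

Convert to linear (a loss of L dB is a gain of −L dB): F_i = 10^(NF_i/10), G_i = 10^(G_i,dB/10)
  Stage 1: F_1 = 10^(2.33/10) = 1.710, G_1 = 10^(−2.33/10) = 0.5848
  Stage 2: F_2 = 10^(1.35/10) = 1.365, G_2 = 10^(15.3/10) = 33.88
  Stage 3: F_3 = 10^(4.29/10) = 2.685, G_3 = 10^(−3.57/10) = 0.4395
Friis cascade:
  F = 1.710 + (1.365 − 1)/0.5848 + (2.685 − 1)/19.82 = 2.419
NF = 10 log₁₀(2.419) = 3.84 dB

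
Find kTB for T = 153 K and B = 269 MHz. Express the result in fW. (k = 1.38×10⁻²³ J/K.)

P_n = kTB = 1.38×10⁻²³ × 153 × 2.69×10⁸ = 5.68×10⁻¹³ W = 568 fW

568 fW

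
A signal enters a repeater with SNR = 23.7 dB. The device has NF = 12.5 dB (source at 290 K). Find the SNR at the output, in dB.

By definition F = SNR_in/SNR_out, so in dB: SNR_out = SNR_in − NF
SNR_out = 23.7 − 12.5 = 11.2 dB

11.2 dB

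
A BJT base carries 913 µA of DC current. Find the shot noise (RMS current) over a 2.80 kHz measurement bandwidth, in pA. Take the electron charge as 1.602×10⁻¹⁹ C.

905 pA

I_n = √(2qI·B)
2qI·B = 2 × 1.602×10⁻¹⁹ × 9.13×10⁻⁴ × 2.80×10³ = 8.19×10⁻¹⁹ A²
I_n = √(8.19×10⁻¹⁹) = 9.05×10⁻¹⁰ A = 905 pA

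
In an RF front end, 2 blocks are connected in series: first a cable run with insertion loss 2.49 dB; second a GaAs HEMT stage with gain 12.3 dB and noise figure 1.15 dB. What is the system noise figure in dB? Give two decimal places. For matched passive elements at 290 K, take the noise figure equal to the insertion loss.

Convert to linear (a loss of L dB is a gain of −L dB): F_i = 10^(NF_i/10), G_i = 10^(G_i,dB/10)
  Stage 1: F_1 = 10^(2.49/10) = 1.774, G_1 = 10^(−2.49/10) = 0.5636
  Stage 2: F_2 = 10^(1.15/10) = 1.303, G_2 = 10^(12.3/10) = 16.98
Friis cascade:
  F = 1.774 + (1.303 − 1)/0.5636 = 2.312
NF = 10 log₁₀(2.312) = 3.64 dB

3.64 dB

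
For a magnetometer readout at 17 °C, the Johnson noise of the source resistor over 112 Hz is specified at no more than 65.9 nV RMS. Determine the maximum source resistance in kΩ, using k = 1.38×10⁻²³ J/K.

2.42 kΩ

T = 17 °C + 273.15 = 290.15 K
Johnson–Nyquist: V_n = √(4kTRB) ⇒ R = V_n² / (4kTB)
4kTB = 4 × 1.38×10⁻²³ × 290.15 × 1.12×10² = 1.79×10⁻¹⁸
R = (6.59×10⁻⁸)² / 1.79×10⁻¹⁸ = 2.42×10³ Ω = 2.42 kΩ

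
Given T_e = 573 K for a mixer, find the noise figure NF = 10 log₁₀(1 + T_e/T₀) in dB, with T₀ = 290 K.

4.74 dB

F = 1 + T_e/T₀ = 1 + 573/290 = 2.97586
NF = 10 log₁₀(2.97586) = 4.74 dB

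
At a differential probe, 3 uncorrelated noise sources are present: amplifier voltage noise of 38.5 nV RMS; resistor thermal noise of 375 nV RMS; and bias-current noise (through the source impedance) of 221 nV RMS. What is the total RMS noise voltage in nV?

437 nV

Uncorrelated sources add in power (mean-square): V_tot = √(ΣV_i²)
V_tot = √[(3.85×10⁻⁸)² + (3.75×10⁻⁷)² + (2.21×10⁻⁷)²] = 4.37×10⁻⁷ V = 437 nV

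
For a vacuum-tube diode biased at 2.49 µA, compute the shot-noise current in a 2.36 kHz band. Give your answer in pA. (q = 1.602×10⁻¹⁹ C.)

43.4 pA

I_n = √(2qI·B)
2qI·B = 2 × 1.602×10⁻¹⁹ × 2.49×10⁻⁶ × 2.36×10³ = 1.88×10⁻²¹ A²
I_n = √(1.88×10⁻²¹) = 4.34×10⁻¹¹ A = 43.4 pA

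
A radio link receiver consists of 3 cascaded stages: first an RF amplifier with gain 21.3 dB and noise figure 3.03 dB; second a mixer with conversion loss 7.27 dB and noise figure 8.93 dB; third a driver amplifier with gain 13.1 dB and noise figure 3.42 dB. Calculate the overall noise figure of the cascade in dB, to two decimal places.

Convert to linear (a loss of L dB is a gain of −L dB): F_i = 10^(NF_i/10), G_i = 10^(G_i,dB/10)
  Stage 1: F_1 = 10^(3.03/10) = 2.009, G_1 = 10^(21.3/10) = 134.9
  Stage 2: F_2 = 10^(8.93/10) = 7.816, G_2 = 10^(−7.27/10) = 0.1875
  Stage 3: F_3 = 10^(3.42/10) = 2.198, G_3 = 10^(13.1/10) = 20.42
Friis cascade:
  F = 2.009 + (7.816 − 1)/134.9 + (2.198 − 1)/25.29 = 2.107
NF = 10 log₁₀(2.107) = 3.24 dB

3.24 dB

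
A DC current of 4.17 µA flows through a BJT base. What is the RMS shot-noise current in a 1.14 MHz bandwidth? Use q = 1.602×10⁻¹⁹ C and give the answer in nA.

I_n = √(2qI·B)
2qI·B = 2 × 1.602×10⁻¹⁹ × 4.17×10⁻⁶ × 1.14×10⁶ = 1.52×10⁻¹⁸ A²
I_n = √(1.52×10⁻¹⁸) = 1.23×10⁻⁹ A = 1.23 nA

1.23 nA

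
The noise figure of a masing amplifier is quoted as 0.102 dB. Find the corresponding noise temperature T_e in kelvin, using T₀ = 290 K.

F = 10^(0.102/10) = 1.02376
T_e = (F − 1)·T₀ = (1.02376 − 1) × 290 = 6.89 K

6.89 K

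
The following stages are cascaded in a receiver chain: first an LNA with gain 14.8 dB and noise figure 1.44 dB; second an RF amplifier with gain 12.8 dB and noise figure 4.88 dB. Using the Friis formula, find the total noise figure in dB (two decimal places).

1.65 dB

Convert to linear (a loss of L dB is a gain of −L dB): F_i = 10^(NF_i/10), G_i = 10^(G_i,dB/10)
  Stage 1: F_1 = 10^(1.44/10) = 1.393, G_1 = 10^(14.8/10) = 30.20
  Stage 2: F_2 = 10^(4.88/10) = 3.076, G_2 = 10^(12.8/10) = 19.05
Friis cascade:
  F = 1.393 + (3.076 − 1)/30.20 = 1.462
NF = 10 log₁₀(1.462) = 1.65 dB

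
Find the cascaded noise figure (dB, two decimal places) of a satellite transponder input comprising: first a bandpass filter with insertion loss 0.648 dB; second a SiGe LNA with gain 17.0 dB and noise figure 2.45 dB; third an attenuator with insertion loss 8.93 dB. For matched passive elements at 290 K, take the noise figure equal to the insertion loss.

3.42 dB

Convert to linear (a loss of L dB is a gain of −L dB): F_i = 10^(NF_i/10), G_i = 10^(G_i,dB/10)
  Stage 1: F_1 = 10^(0.648/10) = 1.161, G_1 = 10^(−0.648/10) = 0.8614
  Stage 2: F_2 = 10^(2.45/10) = 1.758, G_2 = 10^(17.0/10) = 50.12
  Stage 3: F_3 = 10^(8.93/10) = 7.816, G_3 = 10^(−8.93/10) = 0.1279
Friis cascade:
  F = 1.161 + (1.758 − 1)/0.8614 + (7.816 − 1)/43.17 = 2.199
NF = 10 log₁₀(2.199) = 3.42 dB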